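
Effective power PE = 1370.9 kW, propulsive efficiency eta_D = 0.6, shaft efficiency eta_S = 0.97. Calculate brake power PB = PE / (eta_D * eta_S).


Formula: PB = PE / (eta_D * eta_S)
Step 1 — combined efficiency = eta_D * eta_S = 0.6 * 0.97 = 0.582
Step 2 — PB = 1370.9 / 0.582 ≈ 2355.5 kW (5 s.f.)

2355.5 kW


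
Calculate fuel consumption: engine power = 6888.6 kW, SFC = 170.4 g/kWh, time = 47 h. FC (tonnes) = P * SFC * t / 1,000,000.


Formula: FC (tonnes) = P * SFC * t / 1,000,000
Step 1 — P * SFC * t = 6888.6 * 170.4 * 47 = 55169419.68 g
Step 2 — FC (tonnes) = 55169419.68 / 1,000,000 ≈ 55.169 tonnes (5 s.f.)

55.169 tonnes


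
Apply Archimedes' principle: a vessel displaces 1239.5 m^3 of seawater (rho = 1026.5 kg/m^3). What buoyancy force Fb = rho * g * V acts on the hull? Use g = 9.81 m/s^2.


Formula: Fb = rho * g * V
Substituting: Fb = 1026.5 * 9.81 * 1239.5
Intermediate: 1026.5 * 9.81 = 10069.965
Result: Fb = 10069.965 * 1239.5 ≈ 12482000 N (5 s.f.)

12482000 N


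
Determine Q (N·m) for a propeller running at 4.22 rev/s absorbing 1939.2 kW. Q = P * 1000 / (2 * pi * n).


Formula: Q = P_W / (2 * pi * n)
Step 1 — P_W = 1939.2 kW * 1000 = 1939200.0 W
Step 2 — 2 * pi * n = 2 * pi * 4.22 = 26.515042
Step 3 — Q = 1939200.0 / 26.515042 ≈ 73136 N·m (5 s.f.)

73136 N·m


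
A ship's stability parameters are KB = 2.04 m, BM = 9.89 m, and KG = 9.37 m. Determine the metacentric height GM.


Formula: GM = KB + BM - KG
Step 1 — KM = KB + BM = 2.04 + 9.89 = 11.93 m
Step 2 — GM = KM - KG = 11.93 - 9.37 = 2.56 m

2.56 m


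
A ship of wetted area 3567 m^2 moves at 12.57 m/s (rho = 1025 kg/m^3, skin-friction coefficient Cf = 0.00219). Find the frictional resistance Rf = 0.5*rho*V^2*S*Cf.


Formula: Rf = 0.5 * rho * V^2 * S * Cf
Step 1 — V^2 = 12.57^2 = 158.0049
Step 2 — 0.5 * rho * V^2 = 0.5 * 1025 * 158.0049 = 80977.51125
Step 3 — Rf = 80977.51125 * 3567 * 0.00219 ≈ 632570 N (5 s.f.)

632570 N


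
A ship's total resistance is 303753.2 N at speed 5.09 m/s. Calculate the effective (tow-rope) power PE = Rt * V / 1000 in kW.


Formula: PE = Rt * V / 1000 (kW)
Step 1 — PE (W) = 303753.2 * 5.09 = 1546103.788 W
Step 2 — PE (kW) = 1546103.788 / 1000 ≈ 1546.1 kW (5 s.f.)

1546.1 kW


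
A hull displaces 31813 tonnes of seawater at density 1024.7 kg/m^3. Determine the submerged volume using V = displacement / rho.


Formula: V = mass / rho
Step 1 — convert tonnes to kg: 31813 t * 1000 = 31813000 kg
Step 2 — V = 31813000 / 1024.7 ≈ 31046 m^3 (5 s.f.)

31046 m^3


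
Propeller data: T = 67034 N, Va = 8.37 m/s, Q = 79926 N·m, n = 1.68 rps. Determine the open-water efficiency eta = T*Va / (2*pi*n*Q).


Formula: eta = T * Va / (2 * pi * n * Q)
Step 1 — numerator = T * Va = 67034 * 8.37 = 561074.58
Step 2 — 2 * pi * n = 2 * pi * 1.68 = 10.555751
Step 3 — denominator = 10.555751 * 79926 = 843678.95
Step 4 — eta = 561074.58 / 843678.95 ≈ 0.66503 (5 s.f.)

0.66503


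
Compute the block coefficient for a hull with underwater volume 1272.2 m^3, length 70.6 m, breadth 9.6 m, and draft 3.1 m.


Formula: Cb = V / (L * B * T)
Step 1 — L * B * T = 70.6 * 9.6 * 3.1 = 2101.056 m^3
Step 2 — Cb = 1272.2 / 2101.056 ≈ 0.60551 (5 s.f.)

0.60551


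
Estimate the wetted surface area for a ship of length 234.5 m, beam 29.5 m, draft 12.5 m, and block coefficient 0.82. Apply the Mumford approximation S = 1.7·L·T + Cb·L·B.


Formula: S = 1.7*L*T + V/T with V = Cb*L*B*T, i.e. S = L * (1.7*T + Cb*B)
Step 1 — 1.7*T = 1.7 * 12.5 = 21.25 m
Step 2 — Cb*B = 0.82 * 29.5 = 24.19 m
Step 3 — 1.7*T + Cb*B = 21.25 + 24.19 = 45.44 m
Step 4 — S = 234.5 * 45.44 ≈ 10656 m^2 (5 s.f.)

10656 m^2


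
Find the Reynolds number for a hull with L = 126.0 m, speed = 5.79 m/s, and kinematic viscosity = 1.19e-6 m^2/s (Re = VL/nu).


Formula: Re = V * L / nu
Step 1 — V * L = 5.79 * 126.0 = 729.54 m^2/s
Step 2 — Re = 729.54 / 1.19e-6 = 6.13e+08

6.13e+08


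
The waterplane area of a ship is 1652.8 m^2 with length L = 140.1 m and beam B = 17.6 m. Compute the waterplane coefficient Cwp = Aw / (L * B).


Formula: Cwp = Aw / (L * B)
Step 1 — L * B = 140.1 * 17.6 = 2465.76 m^2
Step 2 — Cwp = 1652.8 / 2465.76 ≈ 0.67030 (5 s.f.)

0.67030


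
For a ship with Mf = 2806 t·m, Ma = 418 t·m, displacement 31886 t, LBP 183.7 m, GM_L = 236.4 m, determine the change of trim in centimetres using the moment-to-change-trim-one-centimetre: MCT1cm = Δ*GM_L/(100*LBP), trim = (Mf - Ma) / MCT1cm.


Formula: net trimming moment = Mf - Ma; MCT1cm = Δ*GM_L/(100*LBP); trim = net moment / MCT1cm
Step 1 — net trimming moment = 2806 - 418 = 2388 t·m
Step 2 — MCT1cm = 31886 * 236.4 / (100 * 183.7) = 410.3348 t·m/cm
Step 3 — trim = 2388 / 410.3348 ≈ 5.8196 cm (5 s.f.)

5.8196 cm


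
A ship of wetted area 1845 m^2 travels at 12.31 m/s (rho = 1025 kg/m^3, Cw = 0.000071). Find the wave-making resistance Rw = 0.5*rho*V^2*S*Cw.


Formula: Rw = 0.5 * rho * V^2 * S * Cw
Step 1 — V^2 = 12.31^2 = 151.5361
Step 2 — 0.5 * rho * V^2 = 0.5 * 1025 * 151.5361 = 77662.25125
Step 3 — Rw = 77662.25125 * 1845 * 0.000071 ≈ 10173 N (5 s.f.)

10173 N


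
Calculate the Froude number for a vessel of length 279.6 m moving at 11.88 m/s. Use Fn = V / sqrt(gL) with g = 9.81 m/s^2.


Formula: Fn = V / sqrt(g * L)
Step 1 — g * L = 9.81 * 279.6 = 2742.876
Step 2 — sqrt(g * L) = sqrt(2742.876) = 52.372474
Step 3 — Fn = 11.88 / 52.372474 ≈ 0.22684 (5 s.f.)

0.22684


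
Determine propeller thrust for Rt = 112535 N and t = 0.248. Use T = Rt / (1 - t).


Formula: T = Rt / (1 - t)
Step 1 — (1 - t) = 1 - 0.248 = 0.752
Step 2 — T = 112535 / 0.752 ≈ 149650 N (5 s.f.)

149650 N


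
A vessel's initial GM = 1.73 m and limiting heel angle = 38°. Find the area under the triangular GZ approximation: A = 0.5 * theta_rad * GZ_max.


Formula: GZ_max = GM * sin(theta); Area = 0.5 * theta_rad * GZ_max
Step 1 — GZ_max = 1.73 * sin(38°) = 1.73 * 0.615661 = 1.065094 m
Step 2 — theta_rad = 38 * pi/180 = 0.663225 rad
Step 3 — Area = 0.5 * 0.663225 * 1.065094 ≈ 0.35320 m·rad (5 s.f.)

0.35320 m·rad


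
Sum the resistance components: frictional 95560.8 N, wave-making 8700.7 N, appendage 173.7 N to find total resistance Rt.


Formula: Rt = Rf + Rw + Ra
Substituting: Rt = 95560.8 + 8700.7 + 173.7
Result: Rt = 104435.2 N

104435.2 N


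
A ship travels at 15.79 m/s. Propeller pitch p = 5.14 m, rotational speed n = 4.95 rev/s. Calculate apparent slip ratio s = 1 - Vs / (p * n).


Formula: s = 1 - Vs / (p * n)
Step 1 — p * n = 5.14 * 4.95 = 25.443
Step 2 — Vs / (p*n) = 15.79 / 25.443 = 0.620603 (6 d.p.)
Step 3 — s = 1 - 0.620603 = 0.379397

0.379397


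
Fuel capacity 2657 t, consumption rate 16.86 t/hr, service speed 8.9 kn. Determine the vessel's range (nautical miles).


Formula: endurance = fuel / rate; range = endurance * speed
Step 1 — endurance = 2657 / 16.86 = 157.5919 hours
Step 2 — range = 157.5919 * 8.9 ≈ 1402.6 nautical miles (5 s.f.)

1402.6 NM


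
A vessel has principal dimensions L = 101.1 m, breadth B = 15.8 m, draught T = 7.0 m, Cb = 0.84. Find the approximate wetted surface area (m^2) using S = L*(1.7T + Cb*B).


Formula: S = 1.7*L*T + V/T with V = Cb*L*B*T, i.e. S = L * (1.7*T + Cb*B)
Step 1 — 1.7*T = 1.7 * 7.0 = 11.9 m
Step 2 — Cb*B = 0.84 * 15.8 = 13.272 m
Step 3 — 1.7*T + Cb*B = 11.9 + 13.272 = 25.172 m
Step 4 — S = 101.1 * 25.172 ≈ 2544.9 m^2 (5 s.f.)

2544.9 m^2


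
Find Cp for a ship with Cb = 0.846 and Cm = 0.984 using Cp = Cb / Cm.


Formula: Cp = Cb / Cm
Substituting: Cp = 0.846 / 0.984
Result: Cp ≈ 0.85976 (5 s.f.)

0.85976


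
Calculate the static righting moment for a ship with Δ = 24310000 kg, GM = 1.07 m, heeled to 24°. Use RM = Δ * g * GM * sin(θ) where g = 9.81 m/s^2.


Formula: GZ = GM * sin(theta); RM = disp * g * GZ
Step 1 — GZ = 1.07 * sin(24°) = 1.07 * 0.406737 = 0.435209 m
Step 2 — RM = 24310000 * 9.81 * 0.435209 ≈ 103790000 N·m (5 s.f.)

103790000 N·m


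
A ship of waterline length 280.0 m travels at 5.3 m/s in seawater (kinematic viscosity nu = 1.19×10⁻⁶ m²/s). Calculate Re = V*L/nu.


Formula: Re = V * L / nu
Step 1 — V * L = 5.3 * 280.0 = 1484.0 m^2/s
Step 2 — Re = 1484.0 / 1.19e-6 = 1.25e+09

1.25e+09


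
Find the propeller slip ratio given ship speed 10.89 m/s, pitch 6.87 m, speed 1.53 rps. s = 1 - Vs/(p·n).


Formula: s = 1 - Vs / (p * n)
Step 1 — p * n = 6.87 * 1.53 = 10.5111
Step 2 — Vs / (p*n) = 10.89 / 10.5111 = 1.036048 (6 d.p.)
Step 3 — s = 1 - 1.036048 = -0.036048

-0.036048


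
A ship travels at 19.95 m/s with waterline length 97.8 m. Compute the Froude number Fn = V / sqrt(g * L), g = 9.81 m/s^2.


Formula: Fn = V / sqrt(g * L)
Step 1 — g * L = 9.81 * 97.8 = 959.418
Step 2 — sqrt(g * L) = sqrt(959.418) = 30.974473
Step 3 — Fn = 19.95 / 30.974473 ≈ 0.64408 (5 s.f.)

0.64408


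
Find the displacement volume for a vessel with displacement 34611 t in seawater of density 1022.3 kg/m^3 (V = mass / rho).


Formula: V = mass / rho
Step 1 — convert tonnes to kg: 34611 t * 1000 = 34611000 kg
Step 2 — V = 34611000 / 1022.3 ≈ 33856 m^3 (5 s.f.)

33856 m^3


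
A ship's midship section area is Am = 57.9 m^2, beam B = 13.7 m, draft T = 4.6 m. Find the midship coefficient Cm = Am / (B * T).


Formula: Cm = Am / (B * T)
Step 1 — B * T = 13.7 * 4.6 = 63.02 m^2
Step 2 — Cm = 57.9 / 63.02 ≈ 0.91876 (5 s.f.)

0.91876


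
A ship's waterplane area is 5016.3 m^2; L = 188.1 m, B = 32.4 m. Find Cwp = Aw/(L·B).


Formula: Cwp = Aw / (L * B)
Step 1 — L * B = 188.1 * 32.4 = 6094.44 m^2
Step 2 — Cwp = 5016.3 / 6094.44 ≈ 0.82309 (5 s.f.)

0.82309


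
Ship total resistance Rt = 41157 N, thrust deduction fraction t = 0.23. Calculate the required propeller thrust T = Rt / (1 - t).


Formula: T = Rt / (1 - t)
Step 1 — (1 - t) = 1 - 0.23 = 0.77
Step 2 — T = 41157 / 0.77 ≈ 53451 N (5 s.f.)

53451 N


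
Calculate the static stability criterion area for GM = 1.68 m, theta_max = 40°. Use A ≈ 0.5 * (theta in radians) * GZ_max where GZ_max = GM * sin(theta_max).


Formula: GZ_max = GM * sin(theta); Area = 0.5 * theta_rad * GZ_max
Step 1 — GZ_max = 1.68 * sin(40°) = 1.68 * 0.642788 = 1.079884 m
Step 2 — theta_rad = 40 * pi/180 = 0.698132 rad
Step 3 — Area = 0.5 * 0.698132 * 1.079884 ≈ 0.37695 m·rad (5 s.f.)

0.37695 m·rad


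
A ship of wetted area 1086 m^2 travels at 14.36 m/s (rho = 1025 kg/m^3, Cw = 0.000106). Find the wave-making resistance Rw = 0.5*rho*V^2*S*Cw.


Formula: Rw = 0.5 * rho * V^2 * S * Cw
Step 1 — V^2 = 14.36^2 = 206.2096
Step 2 — 0.5 * rho * V^2 = 0.5 * 1025 * 206.2096 = 105682.42
Step 3 — Rw = 105682.42 * 1086 * 0.000106 ≈ 12166 N (5 s.f.)

12166 N


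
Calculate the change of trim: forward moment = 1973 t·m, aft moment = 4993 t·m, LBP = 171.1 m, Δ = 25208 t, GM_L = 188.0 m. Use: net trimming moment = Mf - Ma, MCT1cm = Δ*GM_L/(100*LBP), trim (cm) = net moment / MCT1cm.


Formula: net trimming moment = Mf - Ma; MCT1cm = Δ*GM_L/(100*LBP); trim = net moment / MCT1cm
Step 1 — net trimming moment = 1973 - 4993 = -3020 t·m
Step 2 — MCT1cm = 25208 * 188.0 / (100 * 171.1) = 276.9786 t·m/cm
Step 3 — trim = -3020 / 276.9786 ≈ -10.903 cm (5 s.f.)

-10.903 cm


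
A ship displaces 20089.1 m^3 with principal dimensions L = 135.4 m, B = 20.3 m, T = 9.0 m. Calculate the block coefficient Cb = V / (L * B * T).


Formula: Cb = V / (L * B * T)
Step 1 — L * B * T = 135.4 * 20.3 * 9.0 = 24737.58 m^3
Step 2 — Cb = 20089.1 / 24737.58 ≈ 0.81209 (5 s.f.)

0.81209


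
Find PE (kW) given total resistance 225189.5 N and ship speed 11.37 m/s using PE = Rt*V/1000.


Formula: PE = Rt * V / 1000 (kW)
Step 1 — PE (W) = 225189.5 * 11.37 = 2560404.615 W
Step 2 — PE (kW) = 2560404.615 / 1000 ≈ 2560.4 kW (5 s.f.)

2560.4 kW


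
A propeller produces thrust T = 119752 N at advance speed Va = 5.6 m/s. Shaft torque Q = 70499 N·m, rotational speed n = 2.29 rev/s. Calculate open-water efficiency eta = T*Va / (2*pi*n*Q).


Formula: eta = T * Va / (2 * pi * n * Q)
Step 1 — numerator = T * Va = 119752 * 5.6 = 670611.2
Step 2 — 2 * pi * n = 2 * pi * 2.29 = 14.388494
Step 3 — denominator = 14.388494 * 70499 = 1014374.44
Step 4 — eta = 670611.2 / 1014374.44 ≈ 0.66111 (5 s.f.)

0.66111


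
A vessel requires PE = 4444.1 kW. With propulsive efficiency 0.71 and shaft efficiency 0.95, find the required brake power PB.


Formula: PB = PE / (eta_D * eta_S)
Step 1 — combined efficiency = eta_D * eta_S = 0.71 * 0.95 = 0.6745
Step 2 — PB = 4444.1 / 0.6745 ≈ 6588.7 kW (5 s.f.)

6588.7 kW


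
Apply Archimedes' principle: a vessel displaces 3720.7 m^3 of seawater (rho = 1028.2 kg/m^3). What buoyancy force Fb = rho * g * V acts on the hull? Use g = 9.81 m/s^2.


Formula: Fb = rho * g * V
Substituting: Fb = 1028.2 * 9.81 * 3720.7
Intermediate: 1028.2 * 9.81 = 10086.642
Result: Fb = 10086.642 * 3720.7 ≈ 37529000 N (5 s.f.)

37529000 N


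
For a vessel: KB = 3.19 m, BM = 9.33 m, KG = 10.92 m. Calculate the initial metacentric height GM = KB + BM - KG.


Formula: GM = KB + BM - KG
Step 1 — KM = KB + BM = 3.19 + 9.33 = 12.52 m
Step 2 — GM = KM - KG = 12.52 - 10.92 = 1.6 m

1.6 m


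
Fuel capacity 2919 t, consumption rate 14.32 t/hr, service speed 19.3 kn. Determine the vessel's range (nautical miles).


Formula: endurance = fuel / rate; range = endurance * speed
Step 1 — endurance = 2919 / 14.32 = 203.8408 hours
Step 2 — range = 203.8408 * 19.3 ≈ 3934.1 nautical miles (5 s.f.)

3934.1 NM


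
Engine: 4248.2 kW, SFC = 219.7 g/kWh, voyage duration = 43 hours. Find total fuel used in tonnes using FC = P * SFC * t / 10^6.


Formula: FC (tonnes) = P * SFC * t / 1,000,000
Step 1 — P * SFC * t = 4248.2 * 219.7 * 43 = 40133170.22 g
Step 2 — FC (tonnes) = 40133170.22 / 1,000,000 ≈ 40.133 tonnes (5 s.f.)

40.133 tonnes


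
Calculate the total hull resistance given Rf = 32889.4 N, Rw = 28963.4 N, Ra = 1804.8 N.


Formula: Rt = Rf + Rw + Ra
Substituting: Rt = 32889.4 + 28963.4 + 1804.8
Result: Rt = 63657.6 N

63657.6 N


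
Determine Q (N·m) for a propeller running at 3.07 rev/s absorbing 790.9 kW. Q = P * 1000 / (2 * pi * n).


Formula: Q = P_W / (2 * pi * n)
Step 1 — P_W = 790.9 kW * 1000 = 790900.0 W
Step 2 — 2 * pi * n = 2 * pi * 3.07 = 19.289379
Step 3 — Q = 790900.0 / 19.289379 ≈ 41002 N·m (5 s.f.)

41002 N·m


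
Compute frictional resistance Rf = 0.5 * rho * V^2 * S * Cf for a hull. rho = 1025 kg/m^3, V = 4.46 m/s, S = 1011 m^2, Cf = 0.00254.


Formula: Rf = 0.5 * rho * V^2 * S * Cf
Step 1 — V^2 = 4.46^2 = 19.8916
Step 2 — 0.5 * rho * V^2 = 0.5 * 1025 * 19.8916 = 10194.445
Step 3 — Rf = 10194.445 * 1011 * 0.00254 ≈ 26179 N (5 s.f.)

26179 N


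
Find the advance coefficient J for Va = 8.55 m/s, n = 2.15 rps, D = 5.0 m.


Formula: J = Va / (n * D)
Step 1 — n * D = 2.15 * 5.0 = 10.75
Step 2 — J = 8.55 / 10.75 ≈ 0.79535 (5 s.f.)

0.79535


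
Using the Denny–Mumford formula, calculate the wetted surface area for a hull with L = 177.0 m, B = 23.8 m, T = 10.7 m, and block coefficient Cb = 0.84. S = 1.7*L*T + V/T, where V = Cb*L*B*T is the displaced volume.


Formula: S = 1.7*L*T + V/T with V = Cb*L*B*T, i.e. S = L * (1.7*T + Cb*B)
Step 1 — 1.7*T = 1.7 * 10.7 = 18.19 m
Step 2 — Cb*B = 0.84 * 23.8 = 19.992 m
Step 3 — 1.7*T + Cb*B = 18.19 + 19.992 = 38.182 m
Step 4 — S = 177.0 * 38.182 ≈ 6758.2 m^2 (5 s.f.)

6758.2 m^2


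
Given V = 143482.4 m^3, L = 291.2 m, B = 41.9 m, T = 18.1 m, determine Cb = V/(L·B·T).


Formula: Cb = V / (L * B * T)
Step 1 — L * B * T = 291.2 * 41.9 * 18.1 = 220843.168 m^3
Step 2 — Cb = 143482.4 / 220843.168 ≈ 0.64970 (5 s.f.)

0.64970


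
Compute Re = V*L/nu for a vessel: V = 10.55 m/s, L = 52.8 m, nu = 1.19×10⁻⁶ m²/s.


Formula: Re = V * L / nu
Step 1 — V * L = 10.55 * 52.8 = 557.04 m^2/s
Step 2 — Re = 557.04 / 1.19e-6 = 4.68e+08

4.68e+08


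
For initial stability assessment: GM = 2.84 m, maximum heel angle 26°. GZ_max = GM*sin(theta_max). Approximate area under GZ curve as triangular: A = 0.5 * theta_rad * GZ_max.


Formula: GZ_max = GM * sin(theta); Area = 0.5 * theta_rad * GZ_max
Step 1 — GZ_max = 2.84 * sin(26°) = 2.84 * 0.438371 = 1.244974 m
Step 2 — theta_rad = 26 * pi/180 = 0.453786 rad
Step 3 — Area = 0.5 * 0.453786 * 1.244974 ≈ 0.28248 m·rad (5 s.f.)

0.28248 m·rad


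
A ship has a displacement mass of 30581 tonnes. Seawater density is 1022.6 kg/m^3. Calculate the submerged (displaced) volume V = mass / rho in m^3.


Formula: V = mass / rho
Step 1 — convert tonnes to kg: 30581 t * 1000 = 30581000 kg
Step 2 — V = 30581000 / 1022.6 ≈ 29905 m^3 (5 s.f.)

29905 m^3


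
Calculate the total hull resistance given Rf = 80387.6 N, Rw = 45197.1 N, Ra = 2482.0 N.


Formula: Rt = Rf + Rw + Ra
Substituting: Rt = 80387.6 + 45197.1 + 2482.0
Result: Rt = 128066.7 N

128066.7 N


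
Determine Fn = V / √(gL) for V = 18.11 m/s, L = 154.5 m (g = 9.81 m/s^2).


Formula: Fn = V / sqrt(g * L)
Step 1 — g * L = 9.81 * 154.5 = 1515.645
Step 2 — sqrt(g * L) = sqrt(1515.645) = 38.931286
Step 3 — Fn = 18.11 / 38.931286 ≈ 0.46518 (5 s.f.)

0.46518


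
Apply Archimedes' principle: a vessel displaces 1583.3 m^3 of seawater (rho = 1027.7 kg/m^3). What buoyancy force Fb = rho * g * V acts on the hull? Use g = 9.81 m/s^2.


Formula: Fb = rho * g * V
Substituting: Fb = 1027.7 * 9.81 * 1583.3
Intermediate: 1027.7 * 9.81 = 10081.737
Result: Fb = 10081.737 * 1583.3 ≈ 15962000 N (5 s.f.)

15962000 N


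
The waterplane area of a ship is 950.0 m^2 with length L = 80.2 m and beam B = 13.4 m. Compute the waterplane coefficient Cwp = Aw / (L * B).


Formula: Cwp = Aw / (L * B)
Step 1 — L * B = 80.2 * 13.4 = 1074.68 m^2
Step 2 — Cwp = 950.0 / 1074.68 ≈ 0.88398 (5 s.f.)

0.88398


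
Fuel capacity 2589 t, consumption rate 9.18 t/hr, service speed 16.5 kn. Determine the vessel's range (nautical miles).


Formula: endurance = fuel / rate; range = endurance * speed
Step 1 — endurance = 2589 / 9.18 = 282.0261 hours
Step 2 — range = 282.0261 * 16.5 ≈ 4653.4 nautical miles (5 s.f.)

4653.4 NM


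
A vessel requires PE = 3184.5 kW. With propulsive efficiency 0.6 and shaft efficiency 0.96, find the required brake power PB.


Formula: PB = PE / (eta_D * eta_S)
Step 1 — combined efficiency = eta_D * eta_S = 0.6 * 0.96 = 0.576
Step 2 — PB = 3184.5 / 0.576 ≈ 5528.6 kW (5 s.f.)

5528.6 kW


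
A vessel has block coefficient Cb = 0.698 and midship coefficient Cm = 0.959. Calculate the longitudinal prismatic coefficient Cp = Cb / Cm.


Formula: Cp = Cb / Cm
Substituting: Cp = 0.698 / 0.959
Result: Cp ≈ 0.72784 (5 s.f.)

0.72784


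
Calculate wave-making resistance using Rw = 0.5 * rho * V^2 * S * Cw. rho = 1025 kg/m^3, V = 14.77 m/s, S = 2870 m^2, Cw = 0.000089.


Formula: Rw = 0.5 * rho * V^2 * S * Cw
Step 1 — V^2 = 14.77^2 = 218.1529
Step 2 — 0.5 * rho * V^2 = 0.5 * 1025 * 218.1529 = 111803.36125
Step 3 — Rw = 111803.36125 * 2870 * 0.000089 ≈ 28558 N (5 s.f.)

28558 N


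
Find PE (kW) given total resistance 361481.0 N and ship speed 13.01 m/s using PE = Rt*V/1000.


Formula: PE = Rt * V / 1000 (kW)
Step 1 — PE (W) = 361481.0 * 13.01 = 4702867.81 W
Step 2 — PE (kW) = 4702867.81 / 1000 ≈ 4702.9 kW (5 s.f.)

4702.9 kW


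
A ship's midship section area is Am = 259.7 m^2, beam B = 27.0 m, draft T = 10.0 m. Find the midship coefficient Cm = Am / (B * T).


Formula: Cm = Am / (B * T)
Step 1 — B * T = 27.0 * 10.0 = 270.0 m^2
Step 2 — Cm = 259.7 / 270.0 ≈ 0.96185 (5 s.f.)

0.96185


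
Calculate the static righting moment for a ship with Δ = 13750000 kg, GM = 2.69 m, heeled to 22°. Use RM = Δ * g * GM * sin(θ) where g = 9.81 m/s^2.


Formula: GZ = GM * sin(theta); RM = disp * g * GZ
Step 1 — GZ = 2.69 * sin(22°) = 2.69 * 0.374607 = 1.007693 m
Step 2 — RM = 13750000 * 9.81 * 1.007693 ≈ 135930000 N·m (5 s.f.)

135930000 N·m


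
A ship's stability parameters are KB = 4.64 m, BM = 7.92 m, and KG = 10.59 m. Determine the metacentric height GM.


Formula: GM = KB + BM - KG
Step 1 — KM = KB + BM = 4.64 + 7.92 = 12.56 m
Step 2 — GM = KM - KG = 12.56 - 10.59 = 1.97 m

1.97 m


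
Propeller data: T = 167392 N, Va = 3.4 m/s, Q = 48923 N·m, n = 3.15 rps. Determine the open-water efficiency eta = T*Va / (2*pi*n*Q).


Formula: eta = T * Va / (2 * pi * n * Q)
Step 1 — numerator = T * Va = 167392 * 3.4 = 569132.8
Step 2 — 2 * pi * n = 2 * pi * 3.15 = 19.792034
Step 3 — denominator = 19.792034 * 48923 = 968285.68
Step 4 — eta = 569132.8 / 968285.68 ≈ 0.58777 (5 s.f.)

0.58777


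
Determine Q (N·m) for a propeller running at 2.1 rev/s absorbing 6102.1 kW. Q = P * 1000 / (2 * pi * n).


Formula: Q = P_W / (2 * pi * n)
Step 1 — P_W = 6102.1 kW * 1000 = 6102100.0 W
Step 2 — 2 * pi * n = 2 * pi * 2.1 = 13.194689
Step 3 — Q = 6102100.0 / 13.194689 ≈ 462470 N·m (5 s.f.)

462470 N·m


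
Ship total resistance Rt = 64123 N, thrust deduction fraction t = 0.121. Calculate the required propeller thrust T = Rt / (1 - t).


Formula: T = Rt / (1 - t)
Step 1 — (1 - t) = 1 - 0.121 = 0.879
Step 2 — T = 64123 / 0.879 ≈ 72950 N (5 s.f.)

72950 N


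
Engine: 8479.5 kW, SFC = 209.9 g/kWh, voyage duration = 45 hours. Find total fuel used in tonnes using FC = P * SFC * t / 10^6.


Formula: FC (tonnes) = P * SFC * t / 1,000,000
Step 1 — P * SFC * t = 8479.5 * 209.9 * 45 = 80093117.25 g
Step 2 — FC (tonnes) = 80093117.25 / 1,000,000 ≈ 80.093 tonnes (5 s.f.)

80.093 tonnes


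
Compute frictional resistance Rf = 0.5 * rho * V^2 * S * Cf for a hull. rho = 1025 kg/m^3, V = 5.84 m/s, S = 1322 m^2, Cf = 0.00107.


Formula: Rf = 0.5 * rho * V^2 * S * Cf
Step 1 — V^2 = 5.84^2 = 34.1056
Step 2 — 0.5 * rho * V^2 = 0.5 * 1025 * 34.1056 = 17479.12
Step 3 — Rf = 17479.12 * 1322 * 0.00107 ≈ 24725 N (5 s.f.)

24725 N


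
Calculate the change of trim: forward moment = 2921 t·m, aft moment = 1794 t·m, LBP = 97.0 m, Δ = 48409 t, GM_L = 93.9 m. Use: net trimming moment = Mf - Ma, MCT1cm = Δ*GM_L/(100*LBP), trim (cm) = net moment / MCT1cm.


Formula: net trimming moment = Mf - Ma; MCT1cm = Δ*GM_L/(100*LBP); trim = net moment / MCT1cm
Step 1 — net trimming moment = 2921 - 1794 = 1127 t·m
Step 2 — MCT1cm = 48409 * 93.9 / (100 * 97.0) = 468.6191 t·m/cm
Step 3 — trim = 1127 / 468.6191 ≈ 2.4049 cm (5 s.f.)

2.4049 cm


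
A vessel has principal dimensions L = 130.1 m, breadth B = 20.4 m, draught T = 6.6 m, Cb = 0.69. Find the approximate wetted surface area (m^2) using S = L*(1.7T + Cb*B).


Formula: S = 1.7*L*T + V/T with V = Cb*L*B*T, i.e. S = L * (1.7*T + Cb*B)
Step 1 — 1.7*T = 1.7 * 6.6 = 11.22 m
Step 2 — Cb*B = 0.69 * 20.4 = 14.076 m
Step 3 — 1.7*T + Cb*B = 11.22 + 14.076 = 25.296 m
Step 4 — S = 130.1 * 25.296 ≈ 3291.0 m^2 (5 s.f.)

3291.0 m^2


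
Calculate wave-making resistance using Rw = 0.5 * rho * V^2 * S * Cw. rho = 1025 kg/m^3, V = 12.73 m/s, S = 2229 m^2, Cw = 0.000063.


Formula: Rw = 0.5 * rho * V^2 * S * Cw
Step 1 — V^2 = 12.73^2 = 162.0529
Step 2 — 0.5 * rho * V^2 = 0.5 * 1025 * 162.0529 = 83052.11125
Step 3 — Rw = 83052.11125 * 2229 * 0.000063 ≈ 11663 N (5 s.f.)

11663 N


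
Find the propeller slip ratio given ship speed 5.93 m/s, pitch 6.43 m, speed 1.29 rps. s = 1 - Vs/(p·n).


Formula: s = 1 - Vs / (p * n)
Step 1 — p * n = 6.43 * 1.29 = 8.2947
Step 2 — Vs / (p*n) = 5.93 / 8.2947 = 0.714914 (6 d.p.)
Step 3 — s = 1 - 0.714914 = 0.285086

0.285086


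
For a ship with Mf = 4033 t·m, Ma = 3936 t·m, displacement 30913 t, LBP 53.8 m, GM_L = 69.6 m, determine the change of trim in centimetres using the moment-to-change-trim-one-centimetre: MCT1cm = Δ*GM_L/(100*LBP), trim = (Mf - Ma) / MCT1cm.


Formula: net trimming moment = Mf - Ma; MCT1cm = Δ*GM_L/(100*LBP); trim = net moment / MCT1cm
Step 1 — net trimming moment = 4033 - 3936 = 97 t·m
Step 2 — MCT1cm = 30913 * 69.6 / (100 * 53.8) = 399.9154 t·m/cm
Step 3 — trim = 97 / 399.9154 ≈ 0.24255 cm (5 s.f.)

0.24255 cm


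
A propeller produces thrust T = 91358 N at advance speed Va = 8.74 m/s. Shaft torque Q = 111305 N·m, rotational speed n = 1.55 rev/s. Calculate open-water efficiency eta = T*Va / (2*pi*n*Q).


Formula: eta = T * Va / (2 * pi * n * Q)
Step 1 — numerator = T * Va = 91358 * 8.74 = 798468.92
Step 2 — 2 * pi * n = 2 * pi * 1.55 = 9.738937
Step 3 — denominator = 9.738937 * 111305 = 1083992.38
Step 4 — eta = 798468.92 / 1083992.38 ≈ 0.73660 (5 s.f.)

0.73660


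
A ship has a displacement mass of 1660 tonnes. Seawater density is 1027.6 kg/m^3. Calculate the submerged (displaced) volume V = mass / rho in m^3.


Formula: V = mass / rho
Step 1 — convert tonnes to kg: 1660 t * 1000 = 1660000 kg
Step 2 — V = 1660000 / 1027.6 ≈ 1615.4 m^3 (5 s.f.)

1615.4 m^3


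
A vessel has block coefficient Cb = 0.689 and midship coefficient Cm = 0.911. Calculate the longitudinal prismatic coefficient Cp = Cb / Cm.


Formula: Cp = Cb / Cm
Substituting: Cp = 0.689 / 0.911
Result: Cp ≈ 0.75631 (5 s.f.)

0.75631


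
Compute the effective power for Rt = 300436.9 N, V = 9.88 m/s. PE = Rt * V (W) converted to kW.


Formula: PE = Rt * V / 1000 (kW)
Step 1 — PE (W) = 300436.9 * 9.88 = 2968316.572 W
Step 2 — PE (kW) = 2968316.572 / 1000 ≈ 2968.3 kW (5 s.f.)

2968.3 kW


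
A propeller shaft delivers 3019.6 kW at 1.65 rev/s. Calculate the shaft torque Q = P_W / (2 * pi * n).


Formula: Q = P_W / (2 * pi * n)
Step 1 — P_W = 3019.6 kW * 1000 = 3019600.0 W
Step 2 — 2 * pi * n = 2 * pi * 1.65 = 10.367256
Step 3 — Q = 3019600.0 / 10.367256 ≈ 291260 N·m (5 s.f.)

291260 N·m


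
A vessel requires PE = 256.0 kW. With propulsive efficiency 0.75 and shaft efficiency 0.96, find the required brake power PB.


Formula: PB = PE / (eta_D * eta_S)
Step 1 — combined efficiency = eta_D * eta_S = 0.75 * 0.96 = 0.72
Step 2 — PB = 256.0 / 0.72 ≈ 355.56 kW (5 s.f.)

355.56 kW


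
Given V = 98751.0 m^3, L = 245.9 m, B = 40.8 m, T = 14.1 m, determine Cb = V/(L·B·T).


Formula: Cb = V / (L * B * T)
Step 1 — L * B * T = 245.9 * 40.8 * 14.1 = 141461.352 m^3
Step 2 — Cb = 98751.0 / 141461.352 ≈ 0.69808 (5 s.f.)

0.69808


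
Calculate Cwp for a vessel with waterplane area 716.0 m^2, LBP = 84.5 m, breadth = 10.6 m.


Formula: Cwp = Aw / (L * B)
Step 1 — L * B = 84.5 * 10.6 = 895.7 m^2
Step 2 — Cwp = 716.0 / 895.7 ≈ 0.79937 (5 s.f.)

0.79937


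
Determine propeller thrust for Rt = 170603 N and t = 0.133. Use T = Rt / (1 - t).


Formula: T = Rt / (1 - t)
Step 1 — (1 - t) = 1 - 0.133 = 0.867
Step 2 — T = 170603 / 0.867 ≈ 196770 N (5 s.f.)

196770 N


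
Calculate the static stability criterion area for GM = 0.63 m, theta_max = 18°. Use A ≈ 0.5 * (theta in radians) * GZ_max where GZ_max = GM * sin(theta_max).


Formula: GZ_max = GM * sin(theta); Area = 0.5 * theta_rad * GZ_max
Step 1 — GZ_max = 0.63 * sin(18°) = 0.63 * 0.309017 = 0.194681 m
Step 2 — theta_rad = 18 * pi/180 = 0.314159 rad
Step 3 — Area = 0.5 * 0.314159 * 0.194681 ≈ 0.030580 m·rad (5 s.f.)

0.030580 m·rad


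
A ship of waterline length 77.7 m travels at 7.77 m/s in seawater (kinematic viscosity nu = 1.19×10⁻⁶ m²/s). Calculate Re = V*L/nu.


Formula: Re = V * L / nu
Step 1 — V * L = 7.77 * 77.7 = 603.729 m^2/s
Step 2 — Re = 603.729 / 1.19e-6 = 5.07e+08

5.07e+08


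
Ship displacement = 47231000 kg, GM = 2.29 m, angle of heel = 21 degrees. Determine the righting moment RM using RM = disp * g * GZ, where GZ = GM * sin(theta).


Formula: GZ = GM * sin(theta); RM = disp * g * GZ
Step 1 — GZ = 2.29 * sin(21°) = 2.29 * 0.358368 = 0.820663 m
Step 2 — RM = 47231000 * 9.81 * 0.820663 ≈ 380240000 N·m (5 s.f.)

380240000 N·m


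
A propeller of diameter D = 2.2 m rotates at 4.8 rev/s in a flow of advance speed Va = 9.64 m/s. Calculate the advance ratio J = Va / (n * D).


Formula: J = Va / (n * D)
Step 1 — n * D = 4.8 * 2.2 = 10.56
Step 2 — J = 9.64 / 10.56 ≈ 0.91288 (5 s.f.)

0.91288


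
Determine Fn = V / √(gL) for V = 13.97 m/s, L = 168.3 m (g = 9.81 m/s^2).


Formula: Fn = V / sqrt(g * L)
Step 1 — g * L = 9.81 * 168.3 = 1651.023
Step 2 — sqrt(g * L) = sqrt(1651.023) = 40.632782
Step 3 — Fn = 13.97 / 40.632782 ≈ 0.34381 (5 s.f.)

0.34381


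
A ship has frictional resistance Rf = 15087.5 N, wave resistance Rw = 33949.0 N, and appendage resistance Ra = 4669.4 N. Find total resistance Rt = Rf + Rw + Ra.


Formula: Rt = Rf + Rw + Ra
Substituting: Rt = 15087.5 + 33949.0 + 4669.4
Result: Rt = 53705.9 N

53705.9 N


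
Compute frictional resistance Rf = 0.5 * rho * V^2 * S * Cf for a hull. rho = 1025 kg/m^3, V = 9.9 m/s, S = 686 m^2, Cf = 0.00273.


Formula: Rf = 0.5 * rho * V^2 * S * Cf
Step 1 — V^2 = 9.9^2 = 98.01
Step 2 — 0.5 * rho * V^2 = 0.5 * 1025 * 98.01 = 50230.125
Step 3 — Rf = 50230.125 * 686 * 0.00273 ≈ 94070 N (5 s.f.)

94070 N


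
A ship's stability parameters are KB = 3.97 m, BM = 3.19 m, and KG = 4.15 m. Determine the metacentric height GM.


Formula: GM = KB + BM - KG
Step 1 — KM = KB + BM = 3.97 + 3.19 = 7.16 m
Step 2 — GM = KM - KG = 7.16 - 4.15 = 3.01 m

3.01 m


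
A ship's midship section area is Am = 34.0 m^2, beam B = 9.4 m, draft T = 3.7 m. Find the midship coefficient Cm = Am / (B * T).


Formula: Cm = Am / (B * T)
Step 1 — B * T = 9.4 * 3.7 = 34.78 m^2
Step 2 — Cm = 34.0 / 34.78 ≈ 0.97757 (5 s.f.)

0.97757


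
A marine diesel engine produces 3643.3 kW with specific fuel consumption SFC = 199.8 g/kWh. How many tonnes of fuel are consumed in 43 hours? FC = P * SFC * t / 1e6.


Formula: FC (tonnes) = P * SFC * t / 1,000,000
Step 1 — P * SFC * t = 3643.3 * 199.8 * 43 = 31301047.62 g
Step 2 — FC (tonnes) = 31301047.62 / 1,000,000 ≈ 31.301 tonnes (5 s.f.)

31.301 tonnes


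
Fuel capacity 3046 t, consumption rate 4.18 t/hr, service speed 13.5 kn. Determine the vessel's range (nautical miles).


Formula: endurance = fuel / rate; range = endurance * speed
Step 1 — endurance = 3046 / 4.18 = 728.7081 hours
Step 2 — range = 728.7081 * 13.5 ≈ 9837.6 nautical miles (5 s.f.)

9837.6 NM


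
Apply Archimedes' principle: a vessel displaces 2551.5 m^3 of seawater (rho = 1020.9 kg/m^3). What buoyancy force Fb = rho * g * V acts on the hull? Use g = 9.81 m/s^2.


Formula: Fb = rho * g * V
Substituting: Fb = 1020.9 * 9.81 * 2551.5
Intermediate: 1020.9 * 9.81 = 10015.029
Result: Fb = 10015.029 * 2551.5 ≈ 25553000 N (5 s.f.)

25553000 N


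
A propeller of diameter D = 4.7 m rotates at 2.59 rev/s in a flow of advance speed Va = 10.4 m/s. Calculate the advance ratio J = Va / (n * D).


Formula: J = Va / (n * D)
Step 1 — n * D = 2.59 * 4.7 = 12.173
Step 2 — J = 10.4 / 12.173 ≈ 0.85435 (5 s.f.)

0.85435


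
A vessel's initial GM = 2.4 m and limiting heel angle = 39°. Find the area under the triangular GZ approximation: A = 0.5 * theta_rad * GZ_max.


Formula: GZ_max = GM * sin(theta); Area = 0.5 * theta_rad * GZ_max
Step 1 — GZ_max = 2.4 * sin(39°) = 2.4 * 0.62932 = 1.510368 m
Step 2 — theta_rad = 39 * pi/180 = 0.680678 rad
Step 3 — Area = 0.5 * 0.680678 * 1.510368 ≈ 0.51404 m·rad (5 s.f.)

0.51404 m·rad


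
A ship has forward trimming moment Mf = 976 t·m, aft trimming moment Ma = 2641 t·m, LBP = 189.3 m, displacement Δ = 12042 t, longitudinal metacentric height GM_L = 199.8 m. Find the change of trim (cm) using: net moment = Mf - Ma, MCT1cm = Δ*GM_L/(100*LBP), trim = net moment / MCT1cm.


Formula: net trimming moment = Mf - Ma; MCT1cm = Δ*GM_L/(100*LBP); trim = net moment / MCT1cm
Step 1 — net trimming moment = 976 - 2641 = -1665 t·m
Step 2 — MCT1cm = 12042 * 199.8 / (100 * 189.3) = 127.0994 t·m/cm
Step 3 — trim = -1665 / 127.0994 ≈ -13.100 cm (5 s.f.)

-13.100 cm


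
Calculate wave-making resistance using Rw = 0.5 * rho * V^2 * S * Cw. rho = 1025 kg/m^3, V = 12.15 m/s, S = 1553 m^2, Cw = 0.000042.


Formula: Rw = 0.5 * rho * V^2 * S * Cw
Step 1 — V^2 = 12.15^2 = 147.6225
Step 2 — 0.5 * rho * V^2 = 0.5 * 1025 * 147.6225 = 75656.53125
Step 3 — Rw = 75656.53125 * 1553 * 0.000042 ≈ 4934.8 N (5 s.f.)

4934.8 N


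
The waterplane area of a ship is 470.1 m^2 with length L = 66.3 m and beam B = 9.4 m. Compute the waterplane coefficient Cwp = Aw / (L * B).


Formula: Cwp = Aw / (L * B)
Step 1 — L * B = 66.3 * 9.4 = 623.22 m^2
Step 2 — Cwp = 470.1 / 623.22 ≈ 0.75431 (5 s.f.)

0.75431


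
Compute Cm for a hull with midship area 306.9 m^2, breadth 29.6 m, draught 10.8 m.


Formula: Cm = Am / (B * T)
Step 1 — B * T = 29.6 * 10.8 = 319.68 m^2
Step 2 — Cm = 306.9 / 319.68 ≈ 0.96002 (5 s.f.)

0.96002


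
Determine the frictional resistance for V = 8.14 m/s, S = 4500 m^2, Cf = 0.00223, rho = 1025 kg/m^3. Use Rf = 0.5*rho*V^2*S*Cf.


Formula: Rf = 0.5 * rho * V^2 * S * Cf
Step 1 — V^2 = 8.14^2 = 66.2596
Step 2 — 0.5 * rho * V^2 = 0.5 * 1025 * 66.2596 = 33958.045
Step 3 — Rf = 33958.045 * 4500 * 0.00223 ≈ 340770 N (5 s.f.)

340770 N


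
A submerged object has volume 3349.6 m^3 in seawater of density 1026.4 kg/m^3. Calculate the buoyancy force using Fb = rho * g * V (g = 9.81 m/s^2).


Formula: Fb = rho * g * V
Substituting: Fb = 1026.4 * 9.81 * 3349.6
Intermediate: 1026.4 * 9.81 = 10068.984
Result: Fb = 10068.984 * 3349.6 ≈ 33727000 N (5 s.f.)

33727000 N


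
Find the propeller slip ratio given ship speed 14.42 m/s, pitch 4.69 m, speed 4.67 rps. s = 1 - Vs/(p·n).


Formula: s = 1 - Vs / (p * n)
Step 1 — p * n = 4.69 * 4.67 = 21.9023
Step 2 — Vs / (p*n) = 14.42 / 21.9023 = 0.658378 (6 d.p.)
Step 3 — s = 1 - 0.658378 = 0.341622

0.341622


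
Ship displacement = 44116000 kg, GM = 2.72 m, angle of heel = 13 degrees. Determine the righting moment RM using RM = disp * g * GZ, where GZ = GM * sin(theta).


Formula: GZ = GM * sin(theta); RM = disp * g * GZ
Step 1 — GZ = 2.72 * sin(13°) = 2.72 * 0.224951 = 0.611867 m
Step 2 — RM = 44116000 * 9.81 * 0.611867 ≈ 264800000 N·m (5 s.f.)

264800000 N·m


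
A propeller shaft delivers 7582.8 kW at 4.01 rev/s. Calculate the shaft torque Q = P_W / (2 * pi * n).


Formula: Q = P_W / (2 * pi * n)
Step 1 — P_W = 7582.8 kW * 1000 = 7582800.0 W
Step 2 — 2 * pi * n = 2 * pi * 4.01 = 25.195573
Step 3 — Q = 7582800.0 / 25.195573 ≈ 300960 N·m (5 s.f.)

300960 N·m


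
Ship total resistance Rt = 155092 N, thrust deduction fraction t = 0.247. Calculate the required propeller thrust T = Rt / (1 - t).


Formula: T = Rt / (1 - t)
Step 1 — (1 - t) = 1 - 0.247 = 0.753
Step 2 — T = 155092 / 0.753 ≈ 205970 N (5 s.f.)

205970 N


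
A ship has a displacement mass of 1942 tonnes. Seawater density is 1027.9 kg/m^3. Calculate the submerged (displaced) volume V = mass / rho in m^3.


Formula: V = mass / rho
Step 1 — convert tonnes to kg: 1942 t * 1000 = 1942000 kg
Step 2 — V = 1942000 / 1027.9 ≈ 1889.3 m^3 (5 s.f.)

1889.3 m^3


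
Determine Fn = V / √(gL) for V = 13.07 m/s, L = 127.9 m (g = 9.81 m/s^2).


Formula: Fn = V / sqrt(g * L)
Step 1 — g * L = 9.81 * 127.9 = 1254.699
Step 2 — sqrt(g * L) = sqrt(1254.699) = 35.421731
Step 3 — Fn = 13.07 / 35.421731 ≈ 0.36898 (5 s.f.)

0.36898


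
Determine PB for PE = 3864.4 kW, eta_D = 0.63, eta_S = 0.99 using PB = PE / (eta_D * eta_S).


Formula: PB = PE / (eta_D * eta_S)
Step 1 — combined efficiency = eta_D * eta_S = 0.63 * 0.99 = 0.6237
Step 2 — PB = 3864.4 / 0.6237 ≈ 6195.9 kW (5 s.f.)

6195.9 kW


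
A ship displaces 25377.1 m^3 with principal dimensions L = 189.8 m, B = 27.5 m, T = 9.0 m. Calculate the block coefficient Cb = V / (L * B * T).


Formula: Cb = V / (L * B * T)
Step 1 — L * B * T = 189.8 * 27.5 * 9.0 = 46975.5 m^3
Step 2 — Cb = 25377.1 / 46975.5 ≈ 0.54022 (5 s.f.)

0.54022


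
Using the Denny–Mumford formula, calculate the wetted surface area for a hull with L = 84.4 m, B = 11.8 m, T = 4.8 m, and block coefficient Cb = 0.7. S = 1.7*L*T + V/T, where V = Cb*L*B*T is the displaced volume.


Formula: S = 1.7*L*T + V/T with V = Cb*L*B*T, i.e. S = L * (1.7*T + Cb*B)
Step 1 — 1.7*T = 1.7 * 4.8 = 8.16 m
Step 2 — Cb*B = 0.7 * 11.8 = 8.26 m
Step 3 — 1.7*T + Cb*B = 8.16 + 8.26 = 16.42 m
Step 4 — S = 84.4 * 16.42 ≈ 1385.8 m^2 (5 s.f.)

1385.8 m^2


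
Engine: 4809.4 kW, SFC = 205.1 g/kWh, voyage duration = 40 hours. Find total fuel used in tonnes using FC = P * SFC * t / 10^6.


Formula: FC (tonnes) = P * SFC * t / 1,000,000
Step 1 — P * SFC * t = 4809.4 * 205.1 * 40 = 39456317.6 g
Step 2 — FC (tonnes) = 39456317.6 / 1,000,000 ≈ 39.456 tonnes (5 s.f.)

39.456 tonnes


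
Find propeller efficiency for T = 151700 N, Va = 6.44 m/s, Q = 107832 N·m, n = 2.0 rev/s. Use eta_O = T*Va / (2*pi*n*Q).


Formula: eta = T * Va / (2 * pi * n * Q)
Step 1 — numerator = T * Va = 151700 * 6.44 = 976948.0
Step 2 — 2 * pi * n = 2 * pi * 2.0 = 12.566371
Step 3 — denominator = 12.566371 * 107832 = 1355056.92
Step 4 — eta = 976948.0 / 1355056.92 ≈ 0.72096 (5 s.f.)

0.72096


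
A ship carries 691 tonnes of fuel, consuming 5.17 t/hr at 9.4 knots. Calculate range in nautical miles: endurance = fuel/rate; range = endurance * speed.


Formula: endurance = fuel / rate; range = endurance * speed
Step 1 — endurance = 691 / 5.17 = 133.6557 hours
Step 2 — range = 133.6557 * 9.4 ≈ 1256.4 nautical miles (5 s.f.)

1256.4 NM


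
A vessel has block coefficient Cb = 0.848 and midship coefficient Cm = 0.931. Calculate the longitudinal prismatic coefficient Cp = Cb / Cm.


Formula: Cp = Cb / Cm
Substituting: Cp = 0.848 / 0.931
Result: Cp ≈ 0.91085 (5 s.f.)

0.91085


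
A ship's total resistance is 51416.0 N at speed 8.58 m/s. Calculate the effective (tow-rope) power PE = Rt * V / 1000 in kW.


Formula: PE = Rt * V / 1000 (kW)
Step 1 — PE (W) = 51416.0 * 8.58 = 441149.28 W
Step 2 — PE (kW) = 441149.28 / 1000 ≈ 441.15 kW (5 s.f.)

441.15 kW


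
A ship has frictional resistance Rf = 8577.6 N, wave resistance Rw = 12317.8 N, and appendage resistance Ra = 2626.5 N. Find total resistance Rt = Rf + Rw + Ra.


Formula: Rt = Rf + Rw + Ra
Substituting: Rt = 8577.6 + 12317.8 + 2626.5
Result: Rt = 23521.9 N

23521.9 N


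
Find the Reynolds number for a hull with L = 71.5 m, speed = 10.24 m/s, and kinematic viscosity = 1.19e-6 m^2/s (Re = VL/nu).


Formula: Re = V * L / nu
Step 1 — V * L = 10.24 * 71.5 = 732.16 m^2/s
Step 2 — Re = 732.16 / 1.19e-6 = 6.15e+08

6.15e+08


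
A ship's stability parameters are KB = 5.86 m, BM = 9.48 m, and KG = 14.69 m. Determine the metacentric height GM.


Formula: GM = KB + BM - KG
Step 1 — KM = KB + BM = 5.86 + 9.48 = 15.34 m
Step 2 — GM = KM - KG = 15.34 - 14.69 = 0.65 m

0.65 m


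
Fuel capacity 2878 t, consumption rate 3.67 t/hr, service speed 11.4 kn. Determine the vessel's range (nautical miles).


Formula: endurance = fuel / rate; range = endurance * speed
Step 1 — endurance = 2878 / 3.67 = 784.1962 hours
Step 2 — range = 784.1962 * 11.4 ≈ 8939.8 nautical miles (5 s.f.)

8939.8 NM


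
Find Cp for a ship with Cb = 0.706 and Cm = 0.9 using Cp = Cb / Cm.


Formula: Cp = Cb / Cm
Substituting: Cp = 0.706 / 0.9
Result: Cp ≈ 0.78444 (5 s.f.)

0.78444


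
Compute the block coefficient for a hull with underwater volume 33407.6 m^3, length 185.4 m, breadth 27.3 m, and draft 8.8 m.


Formula: Cb = V / (L * B * T)
Step 1 — L * B * T = 185.4 * 27.3 * 8.8 = 44540.496 m^3
Step 2 — Cb = 33407.6 / 44540.496 ≈ 0.75005 (5 s.f.)

0.75005


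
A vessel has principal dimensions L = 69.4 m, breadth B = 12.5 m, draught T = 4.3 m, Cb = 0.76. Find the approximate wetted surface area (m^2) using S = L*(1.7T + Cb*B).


Formula: S = 1.7*L*T + V/T with V = Cb*L*B*T, i.e. S = L * (1.7*T + Cb*B)
Step 1 — 1.7*T = 1.7 * 4.3 = 7.31 m
Step 2 — Cb*B = 0.76 * 12.5 = 9.5 m
Step 3 — 1.7*T + Cb*B = 7.31 + 9.5 = 16.81 m
Step 4 — S = 69.4 * 16.81 ≈ 1166.6 m^2 (5 s.f.)

1166.6 m^2
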